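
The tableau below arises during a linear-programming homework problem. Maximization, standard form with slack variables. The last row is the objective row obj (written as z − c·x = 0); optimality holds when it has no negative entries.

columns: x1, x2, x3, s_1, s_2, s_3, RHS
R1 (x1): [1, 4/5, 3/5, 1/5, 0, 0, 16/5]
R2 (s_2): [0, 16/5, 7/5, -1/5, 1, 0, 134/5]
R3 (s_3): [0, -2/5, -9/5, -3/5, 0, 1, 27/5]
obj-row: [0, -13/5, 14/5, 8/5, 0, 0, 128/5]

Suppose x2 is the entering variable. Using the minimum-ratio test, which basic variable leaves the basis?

x1

Column x2 entries and ratios — x1: (16/5)/(4/5) = 4; s_2: (134/5)/(16/5) = 67/8; s_3: -2/5 ≤ 0, skip.
Smallest ratio is 4 in the row of x1, so x1 leaves.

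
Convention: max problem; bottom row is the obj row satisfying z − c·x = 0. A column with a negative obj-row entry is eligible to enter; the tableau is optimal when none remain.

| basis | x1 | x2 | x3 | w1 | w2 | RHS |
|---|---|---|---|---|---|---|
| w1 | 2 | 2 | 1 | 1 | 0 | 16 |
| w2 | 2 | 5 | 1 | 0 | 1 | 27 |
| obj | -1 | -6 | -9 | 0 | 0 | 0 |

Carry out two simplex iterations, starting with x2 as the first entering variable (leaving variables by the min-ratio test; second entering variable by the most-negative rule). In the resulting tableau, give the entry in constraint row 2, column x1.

0

Ratio test on column x2 — row 1: 16/2 = 8; row 2: 27/5 = 27/5. Minimum is 27/5 at row 2 (w2 leaves); pivot element 5.
Divide row 2 by 5; eliminate column x2 from the other rows.
Second iteration: most negative obj-row entry is -39/5 in column x3, so x3 enters.
Ratio test on column x3 — row 1: (26/5)/(3/5) = 26/3; row 2: (27/5)/(1/5) = 27. Minimum is 26/3 at row 1 (w1 leaves); pivot element 3/5.
Divide row 1 by 3/5; eliminate column x3 from the other rows.
After both pivots, the entry at constraint row 2, column x1 is 0.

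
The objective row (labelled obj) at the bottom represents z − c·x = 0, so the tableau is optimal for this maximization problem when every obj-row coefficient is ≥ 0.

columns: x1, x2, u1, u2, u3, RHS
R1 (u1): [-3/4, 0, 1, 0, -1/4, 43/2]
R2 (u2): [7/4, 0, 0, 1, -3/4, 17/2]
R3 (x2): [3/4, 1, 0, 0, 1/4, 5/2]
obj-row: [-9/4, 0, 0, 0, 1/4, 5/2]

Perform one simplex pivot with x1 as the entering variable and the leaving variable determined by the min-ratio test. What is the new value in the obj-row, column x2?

3

Ratio test on column x1 — row 1: entry -3/4 ≤ 0; row 2: (17/2)/(7/4) = 34/7; row 3: (5/2)/(3/4) = 10/3. Minimum is 10/3 at row 3 (x2 leaves); pivot element 3/4.
Divide row 3 by 3/4; eliminate column x1 from the other rows.
obj-row update in column x2: 0 − (-9/4)·(4/3) = 3.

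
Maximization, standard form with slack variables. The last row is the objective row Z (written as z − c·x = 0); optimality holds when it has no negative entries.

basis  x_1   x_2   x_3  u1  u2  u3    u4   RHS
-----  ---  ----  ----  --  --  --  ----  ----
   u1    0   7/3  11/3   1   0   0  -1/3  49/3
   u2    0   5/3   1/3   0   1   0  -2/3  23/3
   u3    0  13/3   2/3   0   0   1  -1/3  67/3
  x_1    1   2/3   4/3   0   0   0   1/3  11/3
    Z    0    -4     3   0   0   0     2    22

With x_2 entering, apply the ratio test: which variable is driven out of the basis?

Column x_2 entries and ratios — u1: (49/3)/(7/3) = 7; u2: (23/3)/(5/3) = 23/5; u3: (67/3)/(13/3) = 67/13; x_1: (11/3)/(2/3) = 11/2.
Smallest ratio is 23/5 in the row of u2, so u2 leaves.

u2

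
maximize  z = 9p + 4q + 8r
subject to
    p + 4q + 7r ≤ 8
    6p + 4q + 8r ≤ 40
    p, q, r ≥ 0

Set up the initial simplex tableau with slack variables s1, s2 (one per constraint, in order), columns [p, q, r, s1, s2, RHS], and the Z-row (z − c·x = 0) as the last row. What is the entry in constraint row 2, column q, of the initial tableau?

4

Constraint 2 has coefficient 4 on q.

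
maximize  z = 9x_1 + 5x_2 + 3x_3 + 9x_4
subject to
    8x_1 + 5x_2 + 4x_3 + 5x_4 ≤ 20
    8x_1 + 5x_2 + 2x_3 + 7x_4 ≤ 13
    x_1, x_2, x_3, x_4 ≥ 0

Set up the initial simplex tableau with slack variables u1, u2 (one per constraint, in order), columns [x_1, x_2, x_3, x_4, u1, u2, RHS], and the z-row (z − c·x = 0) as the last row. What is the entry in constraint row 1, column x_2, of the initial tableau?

5

Constraint 1 has coefficient 5 on x_2.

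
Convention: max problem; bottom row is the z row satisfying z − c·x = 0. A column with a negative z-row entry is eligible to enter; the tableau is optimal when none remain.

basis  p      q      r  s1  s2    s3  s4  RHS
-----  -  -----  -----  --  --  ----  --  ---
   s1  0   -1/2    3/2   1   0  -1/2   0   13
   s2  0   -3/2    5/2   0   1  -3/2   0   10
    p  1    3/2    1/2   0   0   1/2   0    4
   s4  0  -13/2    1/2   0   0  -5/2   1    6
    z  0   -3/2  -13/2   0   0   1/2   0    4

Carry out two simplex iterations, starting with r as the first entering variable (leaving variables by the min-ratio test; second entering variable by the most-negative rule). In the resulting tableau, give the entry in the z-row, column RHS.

36

Ratio test on column r — row 1: 13/(3/2) = 26/3; row 2: 10/(5/2) = 4; row 3: 4/(1/2) = 8; row 4: 6/(1/2) = 12. Minimum is 4 at row 2 (s2 leaves); pivot element 5/2.
Divide row 2 by 5/2; eliminate column r from the other rows.
Second iteration: most negative z-row entry is -27/5 in column q, so q enters.
Ratio test on column q — row 1: 7/(2/5) = 35/2; row 2: entry -3/5 ≤ 0; row 3: 2/(9/5) = 10/9; row 4: entry -31/5 ≤ 0. Minimum is 10/9 at row 3 (p leaves); pivot element 9/5.
Divide row 3 by 9/5; eliminate column q from the other rows.
After both pivots, the entry at the z-row, column RHS is 36.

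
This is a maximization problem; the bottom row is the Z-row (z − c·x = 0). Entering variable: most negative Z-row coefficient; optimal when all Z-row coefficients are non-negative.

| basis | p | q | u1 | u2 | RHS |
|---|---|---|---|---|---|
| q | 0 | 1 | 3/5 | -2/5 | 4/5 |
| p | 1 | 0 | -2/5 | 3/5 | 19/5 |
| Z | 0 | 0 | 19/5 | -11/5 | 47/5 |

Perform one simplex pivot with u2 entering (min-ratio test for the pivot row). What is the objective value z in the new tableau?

Ratio test on column u2 — row 1: entry -2/5 ≤ 0; row 2: (19/5)/(3/5) = 19/3. Minimum is 19/3 at row 2 (p leaves); pivot element 3/5.
Pivot on row 2; the Z-row RHS becomes 47/5 − (-11/5)·(19/3) = 70/3.

70/3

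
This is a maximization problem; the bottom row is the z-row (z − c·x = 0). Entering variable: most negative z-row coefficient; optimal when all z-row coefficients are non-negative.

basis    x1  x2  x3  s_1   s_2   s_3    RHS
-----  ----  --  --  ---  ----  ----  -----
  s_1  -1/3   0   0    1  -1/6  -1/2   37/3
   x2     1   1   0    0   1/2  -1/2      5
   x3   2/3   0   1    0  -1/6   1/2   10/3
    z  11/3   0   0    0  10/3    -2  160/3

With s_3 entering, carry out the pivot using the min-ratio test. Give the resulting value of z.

Ratio test on column s_3 — row 1: entry -1/2 ≤ 0; row 2: entry -1/2 ≤ 0; row 3: (10/3)/(1/2) = 20/3. Minimum is 20/3 at row 3 (x3 leaves); pivot element 1/2.
Pivot on row 3; the z-row RHS becomes 160/3 − (-2)·(20/3) = 200/3.

200/3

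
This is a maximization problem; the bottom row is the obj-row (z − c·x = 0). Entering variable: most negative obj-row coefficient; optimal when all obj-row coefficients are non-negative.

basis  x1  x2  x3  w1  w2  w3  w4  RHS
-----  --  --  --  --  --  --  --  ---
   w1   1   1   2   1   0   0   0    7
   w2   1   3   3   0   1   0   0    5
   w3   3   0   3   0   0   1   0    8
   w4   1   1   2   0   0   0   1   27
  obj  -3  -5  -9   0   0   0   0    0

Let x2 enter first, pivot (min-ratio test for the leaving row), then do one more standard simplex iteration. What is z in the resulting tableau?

15

Ratio test on column x2 — row 1: 7/1 = 7; row 2: 5/3 = 5/3; row 3: entry 0 ≤ 0; row 4: 27/1 = 27. Minimum is 5/3 at row 2 (w2 leaves); pivot element 3.
Pivot on row 2; the obj-row RHS becomes 0 − (-5)·(5/3) = 25/3.
Next entering variable (most negative obj-row entry -4): x3.
Ratio test on column x3 — row 1: (16/3)/1 = 16/3; row 2: (5/3)/1 = 5/3; row 3: 8/3 = 8/3; row 4: (76/3)/1 = 76/3. Minimum is 5/3 at row 2 (x2 leaves); pivot element 1.
After the second pivot the obj-row RHS is 25/3 − (-4)·(5/3) = 15.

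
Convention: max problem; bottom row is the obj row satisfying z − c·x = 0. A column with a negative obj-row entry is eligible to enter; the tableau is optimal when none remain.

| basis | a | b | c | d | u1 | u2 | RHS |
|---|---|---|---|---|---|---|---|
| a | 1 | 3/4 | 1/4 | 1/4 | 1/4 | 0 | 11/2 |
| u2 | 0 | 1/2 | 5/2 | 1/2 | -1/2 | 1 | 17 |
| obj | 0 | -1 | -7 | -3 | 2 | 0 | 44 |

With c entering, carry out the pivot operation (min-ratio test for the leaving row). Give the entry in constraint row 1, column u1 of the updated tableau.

3/10

Ratio test on column c — row 1: (11/2)/(1/4) = 22; row 2: 17/(5/2) = 34/5. Minimum is 34/5 at row 2 (u2 leaves); pivot element 5/2.
Divide row 2 by 5/2; eliminate column c from the other rows.
Row 1 update in column u1: 1/4 − (1/4)·(-1/5) = 3/10.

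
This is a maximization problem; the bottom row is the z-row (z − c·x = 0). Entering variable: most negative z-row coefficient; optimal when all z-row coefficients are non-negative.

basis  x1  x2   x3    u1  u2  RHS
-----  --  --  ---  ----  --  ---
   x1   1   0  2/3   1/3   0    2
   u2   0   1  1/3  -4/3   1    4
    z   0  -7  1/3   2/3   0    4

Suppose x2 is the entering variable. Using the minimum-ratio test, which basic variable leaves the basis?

u2

Column x2 entries and ratios — x1: 0 ≤ 0, skip; u2: 4/1 = 4.
Smallest ratio is 4 in the row of u2, so u2 leaves.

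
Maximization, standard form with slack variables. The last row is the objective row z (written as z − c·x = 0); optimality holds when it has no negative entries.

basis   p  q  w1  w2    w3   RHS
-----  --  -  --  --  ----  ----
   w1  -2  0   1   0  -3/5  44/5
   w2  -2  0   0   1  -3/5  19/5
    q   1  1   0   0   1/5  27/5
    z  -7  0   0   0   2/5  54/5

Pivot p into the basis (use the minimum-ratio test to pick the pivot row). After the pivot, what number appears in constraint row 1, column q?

Ratio test on column p — row 1: entry -2 ≤ 0; row 2: entry -2 ≤ 0; row 3: (27/5)/1 = 27/5. Minimum is 27/5 at row 3 (q leaves); pivot element 1.
Divide row 3 by 1; eliminate column p from the other rows.
Row 1 update in column q: 0 − (-2)·1 = 2.

2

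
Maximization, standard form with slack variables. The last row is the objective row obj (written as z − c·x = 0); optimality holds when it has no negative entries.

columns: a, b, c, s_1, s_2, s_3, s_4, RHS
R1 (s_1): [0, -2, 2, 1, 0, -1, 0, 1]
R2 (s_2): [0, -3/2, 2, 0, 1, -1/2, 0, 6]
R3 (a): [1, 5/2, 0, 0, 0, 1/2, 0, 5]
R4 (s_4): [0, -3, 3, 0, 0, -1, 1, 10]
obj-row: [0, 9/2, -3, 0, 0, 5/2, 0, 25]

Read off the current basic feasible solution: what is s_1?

s_1 is basic (row 1); its value is the RHS of that row, 1.

1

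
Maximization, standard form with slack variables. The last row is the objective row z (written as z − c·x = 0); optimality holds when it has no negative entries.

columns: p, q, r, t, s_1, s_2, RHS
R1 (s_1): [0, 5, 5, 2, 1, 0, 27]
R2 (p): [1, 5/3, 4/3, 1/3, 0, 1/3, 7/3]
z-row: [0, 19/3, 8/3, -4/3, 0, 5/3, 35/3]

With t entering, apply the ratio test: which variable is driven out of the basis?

Column t entries and ratios — s_1: 27/2 = 27/2; p: (7/3)/(1/3) = 7.
Smallest ratio is 7 in the row of p, so p leaves.

p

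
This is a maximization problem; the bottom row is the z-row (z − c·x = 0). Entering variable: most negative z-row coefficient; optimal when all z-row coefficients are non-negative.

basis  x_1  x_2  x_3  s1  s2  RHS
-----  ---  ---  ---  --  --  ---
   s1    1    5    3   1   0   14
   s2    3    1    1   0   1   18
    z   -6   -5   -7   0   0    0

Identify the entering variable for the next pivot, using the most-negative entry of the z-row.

Negative z-row entries: x_1: -6, x_2: -5, x_3: -7.
The most negative is -7 in column x_3, so x_3 enters.

x_3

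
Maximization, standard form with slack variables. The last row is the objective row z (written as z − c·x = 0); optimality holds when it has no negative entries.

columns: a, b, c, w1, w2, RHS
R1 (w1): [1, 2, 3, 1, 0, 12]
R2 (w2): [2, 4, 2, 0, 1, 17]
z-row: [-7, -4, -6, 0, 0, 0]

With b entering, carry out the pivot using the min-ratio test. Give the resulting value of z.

Ratio test on column b — row 1: 12/2 = 6; row 2: 17/4 = 17/4. Minimum is 17/4 at row 2 (w2 leaves); pivot element 4.
Pivot on row 2; the z-row RHS becomes 0 − (-4)·(17/4) = 17.

17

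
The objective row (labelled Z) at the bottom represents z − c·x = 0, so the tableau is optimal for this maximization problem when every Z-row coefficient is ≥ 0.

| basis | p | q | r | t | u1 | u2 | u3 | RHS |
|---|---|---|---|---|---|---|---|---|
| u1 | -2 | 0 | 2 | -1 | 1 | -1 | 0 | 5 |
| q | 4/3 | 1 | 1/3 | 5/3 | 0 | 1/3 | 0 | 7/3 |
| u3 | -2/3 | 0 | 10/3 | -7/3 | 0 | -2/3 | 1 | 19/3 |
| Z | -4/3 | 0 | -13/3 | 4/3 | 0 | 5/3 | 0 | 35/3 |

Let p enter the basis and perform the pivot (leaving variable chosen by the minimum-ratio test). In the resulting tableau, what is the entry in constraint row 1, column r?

Ratio test on column p — row 1: entry -2 ≤ 0; row 2: (7/3)/(4/3) = 7/4; row 3: entry -2/3 ≤ 0. Minimum is 7/4 at row 2 (q leaves); pivot element 4/3.
Divide row 2 by 4/3; eliminate column p from the other rows.
Row 1 update in column r: 2 − (-2)·(1/4) = 5/2.

5/2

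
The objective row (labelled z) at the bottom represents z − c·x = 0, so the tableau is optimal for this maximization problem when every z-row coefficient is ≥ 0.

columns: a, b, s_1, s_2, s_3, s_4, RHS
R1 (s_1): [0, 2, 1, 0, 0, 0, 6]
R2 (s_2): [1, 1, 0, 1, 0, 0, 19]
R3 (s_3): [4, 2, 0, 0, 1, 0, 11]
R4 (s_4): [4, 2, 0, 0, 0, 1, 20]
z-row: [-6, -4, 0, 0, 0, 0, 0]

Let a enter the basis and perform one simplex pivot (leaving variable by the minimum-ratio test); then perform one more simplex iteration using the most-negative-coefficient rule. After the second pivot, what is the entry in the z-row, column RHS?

Ratio test on column a — row 1: entry 0 ≤ 0; row 2: 19/1 = 19; row 3: 11/4 = 11/4; row 4: 20/4 = 5. Minimum is 11/4 at row 3 (s_3 leaves); pivot element 4.
Divide row 3 by 4; eliminate column a from the other rows.
Second iteration: most negative z-row entry is -1 in column b, so b enters.
Ratio test on column b — row 1: 6/2 = 3; row 2: (65/4)/(1/2) = 65/2; row 3: (11/4)/(1/2) = 11/2; row 4: entry 0 ≤ 0. Minimum is 3 at row 1 (s_1 leaves); pivot element 2.
Divide row 1 by 2; eliminate column b from the other rows.
After both pivots, the entry at the z-row, column RHS is 39/2.

39/2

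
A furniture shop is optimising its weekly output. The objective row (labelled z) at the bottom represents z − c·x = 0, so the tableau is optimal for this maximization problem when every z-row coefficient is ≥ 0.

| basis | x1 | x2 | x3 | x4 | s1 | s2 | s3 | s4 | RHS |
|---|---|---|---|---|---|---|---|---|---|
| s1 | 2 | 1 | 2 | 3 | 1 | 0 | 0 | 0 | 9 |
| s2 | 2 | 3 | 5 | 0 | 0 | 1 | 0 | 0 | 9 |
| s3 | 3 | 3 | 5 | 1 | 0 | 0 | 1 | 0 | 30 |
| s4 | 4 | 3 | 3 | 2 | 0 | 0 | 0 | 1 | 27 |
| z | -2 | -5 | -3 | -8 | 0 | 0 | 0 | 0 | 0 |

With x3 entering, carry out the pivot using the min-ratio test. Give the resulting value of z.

27/5

Ratio test on column x3 — row 1: 9/2 = 9/2; row 2: 9/5 = 9/5; row 3: 30/5 = 6; row 4: 27/3 = 9. Minimum is 9/5 at row 2 (s2 leaves); pivot element 5.
Pivot on row 2; the z-row RHS becomes 0 − (-3)·(9/5) = 27/5.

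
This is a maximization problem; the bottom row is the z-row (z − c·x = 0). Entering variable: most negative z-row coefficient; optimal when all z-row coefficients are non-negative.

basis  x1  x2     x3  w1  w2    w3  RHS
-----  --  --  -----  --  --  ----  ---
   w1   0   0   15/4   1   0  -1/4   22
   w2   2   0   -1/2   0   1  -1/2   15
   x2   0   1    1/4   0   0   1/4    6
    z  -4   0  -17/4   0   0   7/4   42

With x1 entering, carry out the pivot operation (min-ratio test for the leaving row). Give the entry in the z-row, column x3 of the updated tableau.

-21/4

Ratio test on column x1 — row 1: entry 0 ≤ 0; row 2: 15/2 = 15/2; row 3: entry 0 ≤ 0. Minimum is 15/2 at row 2 (w2 leaves); pivot element 2.
Divide row 2 by 2; eliminate column x1 from the other rows.
z-row update in column x3: -17/4 − (-4)·(-1/4) = -21/4.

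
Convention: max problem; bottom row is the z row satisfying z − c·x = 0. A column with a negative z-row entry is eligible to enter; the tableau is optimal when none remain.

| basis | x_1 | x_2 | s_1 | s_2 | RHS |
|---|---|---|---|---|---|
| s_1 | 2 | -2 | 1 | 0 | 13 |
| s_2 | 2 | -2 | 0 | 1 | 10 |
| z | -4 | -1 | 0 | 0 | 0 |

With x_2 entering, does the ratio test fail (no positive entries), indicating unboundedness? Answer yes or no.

Every constraint-row entry in column x_2 is ≤ 0, so increasing x_2 is unbounded.

yes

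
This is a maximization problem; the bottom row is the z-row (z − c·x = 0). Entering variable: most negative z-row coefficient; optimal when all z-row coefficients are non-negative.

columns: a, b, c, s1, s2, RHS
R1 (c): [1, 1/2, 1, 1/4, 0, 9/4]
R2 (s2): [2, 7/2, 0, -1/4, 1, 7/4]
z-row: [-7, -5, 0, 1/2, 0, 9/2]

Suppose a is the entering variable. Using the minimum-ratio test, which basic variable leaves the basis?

s2

Column a entries and ratios — c: (9/4)/1 = 9/4; s2: (7/4)/2 = 7/8.
Smallest ratio is 7/8 in the row of s2, so s2 leaves.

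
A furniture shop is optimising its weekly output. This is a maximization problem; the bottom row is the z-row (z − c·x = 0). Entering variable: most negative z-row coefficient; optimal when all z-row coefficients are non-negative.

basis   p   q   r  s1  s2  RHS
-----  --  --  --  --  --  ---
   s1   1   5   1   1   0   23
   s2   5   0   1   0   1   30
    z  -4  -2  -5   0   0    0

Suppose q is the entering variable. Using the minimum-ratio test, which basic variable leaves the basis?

Column q entries and ratios — s1: 23/5 = 23/5; s2: 0 ≤ 0, skip.
Smallest ratio is 23/5 in the row of s1, so s1 leaves.

s1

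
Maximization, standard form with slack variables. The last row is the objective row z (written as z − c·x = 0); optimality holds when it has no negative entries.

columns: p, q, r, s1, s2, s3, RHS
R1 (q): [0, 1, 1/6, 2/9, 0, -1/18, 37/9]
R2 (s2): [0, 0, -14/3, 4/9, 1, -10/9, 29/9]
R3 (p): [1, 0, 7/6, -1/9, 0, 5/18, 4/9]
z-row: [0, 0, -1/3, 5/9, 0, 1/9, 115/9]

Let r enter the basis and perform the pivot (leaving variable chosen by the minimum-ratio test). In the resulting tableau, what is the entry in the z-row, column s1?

11/21

Ratio test on column r — row 1: (37/9)/(1/6) = 74/3; row 2: entry -14/3 ≤ 0; row 3: (4/9)/(7/6) = 8/21. Minimum is 8/21 at row 3 (p leaves); pivot element 7/6.
Divide row 3 by 7/6; eliminate column r from the other rows.
z-row update in column s1: 5/9 − (-1/3)·(-2/21) = 11/21.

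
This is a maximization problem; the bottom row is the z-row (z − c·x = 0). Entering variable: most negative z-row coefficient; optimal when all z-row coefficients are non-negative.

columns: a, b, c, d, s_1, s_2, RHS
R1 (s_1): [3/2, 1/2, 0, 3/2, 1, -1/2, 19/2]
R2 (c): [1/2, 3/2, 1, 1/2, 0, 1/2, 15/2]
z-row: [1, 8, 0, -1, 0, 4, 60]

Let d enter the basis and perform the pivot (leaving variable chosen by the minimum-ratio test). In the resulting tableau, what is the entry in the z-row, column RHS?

Ratio test on column d — row 1: (19/2)/(3/2) = 19/3; row 2: (15/2)/(1/2) = 15. Minimum is 19/3 at row 1 (s_1 leaves); pivot element 3/2.
Divide row 1 by 3/2; eliminate column d from the other rows.
z-row update in column RHS: 60 − (-1)·(19/3) = 199/3.

199/3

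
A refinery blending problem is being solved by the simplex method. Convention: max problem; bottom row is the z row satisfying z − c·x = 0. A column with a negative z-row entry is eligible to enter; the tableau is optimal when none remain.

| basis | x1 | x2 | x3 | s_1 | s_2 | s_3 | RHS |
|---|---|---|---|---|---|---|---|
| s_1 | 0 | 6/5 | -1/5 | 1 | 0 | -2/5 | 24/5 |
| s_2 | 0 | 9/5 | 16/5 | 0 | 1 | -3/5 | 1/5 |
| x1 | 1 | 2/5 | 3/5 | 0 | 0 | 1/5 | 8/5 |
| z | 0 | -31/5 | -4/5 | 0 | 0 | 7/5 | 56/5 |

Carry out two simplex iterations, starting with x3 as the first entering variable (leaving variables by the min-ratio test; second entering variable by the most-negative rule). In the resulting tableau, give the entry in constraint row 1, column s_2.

Ratio test on column x3 — row 1: entry -1/5 ≤ 0; row 2: (1/5)/(16/5) = 1/16; row 3: (8/5)/(3/5) = 8/3. Minimum is 1/16 at row 2 (s_2 leaves); pivot element 16/5.
Divide row 2 by 16/5; eliminate column x3 from the other rows.
Second iteration: most negative z-row entry is -23/4 in column x2, so x2 enters.
Ratio test on column x2 — row 1: (77/16)/(21/16) = 11/3; row 2: (1/16)/(9/16) = 1/9; row 3: (25/16)/(1/16) = 25. Minimum is 1/9 at row 2 (x3 leaves); pivot element 9/16.
Divide row 2 by 9/16; eliminate column x2 from the other rows.
After both pivots, the entry at constraint row 1, column s_2 is -2/3.

-2/3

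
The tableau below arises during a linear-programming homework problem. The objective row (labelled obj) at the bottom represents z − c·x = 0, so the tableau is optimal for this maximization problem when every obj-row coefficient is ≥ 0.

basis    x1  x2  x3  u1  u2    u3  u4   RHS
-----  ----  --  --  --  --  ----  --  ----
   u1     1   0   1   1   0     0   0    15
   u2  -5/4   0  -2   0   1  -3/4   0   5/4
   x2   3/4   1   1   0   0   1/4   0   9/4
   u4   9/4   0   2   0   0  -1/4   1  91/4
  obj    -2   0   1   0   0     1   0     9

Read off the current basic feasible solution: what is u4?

91/4

u4 is basic (row 4); its value is the RHS of that row, 91/4.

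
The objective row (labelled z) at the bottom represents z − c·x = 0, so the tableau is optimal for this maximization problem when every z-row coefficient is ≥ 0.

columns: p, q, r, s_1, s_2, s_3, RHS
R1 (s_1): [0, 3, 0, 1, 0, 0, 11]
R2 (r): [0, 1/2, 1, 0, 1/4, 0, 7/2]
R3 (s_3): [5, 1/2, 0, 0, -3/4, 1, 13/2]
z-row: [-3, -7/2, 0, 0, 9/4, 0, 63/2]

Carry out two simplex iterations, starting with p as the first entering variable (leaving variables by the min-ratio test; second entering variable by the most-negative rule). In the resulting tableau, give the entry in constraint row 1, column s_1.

Ratio test on column p — row 1: entry 0 ≤ 0; row 2: entry 0 ≤ 0; row 3: (13/2)/5 = 13/10. Minimum is 13/10 at row 3 (s_3 leaves); pivot element 5.
Divide row 3 by 5; eliminate column p from the other rows.
Second iteration: most negative z-row entry is -16/5 in column q, so q enters.
Ratio test on column q — row 1: 11/3 = 11/3; row 2: (7/2)/(1/2) = 7; row 3: (13/10)/(1/10) = 13. Minimum is 11/3 at row 1 (s_1 leaves); pivot element 3.
Divide row 1 by 3; eliminate column q from the other rows.
After both pivots, the entry at constraint row 1, column s_1 is 1/3.

1/3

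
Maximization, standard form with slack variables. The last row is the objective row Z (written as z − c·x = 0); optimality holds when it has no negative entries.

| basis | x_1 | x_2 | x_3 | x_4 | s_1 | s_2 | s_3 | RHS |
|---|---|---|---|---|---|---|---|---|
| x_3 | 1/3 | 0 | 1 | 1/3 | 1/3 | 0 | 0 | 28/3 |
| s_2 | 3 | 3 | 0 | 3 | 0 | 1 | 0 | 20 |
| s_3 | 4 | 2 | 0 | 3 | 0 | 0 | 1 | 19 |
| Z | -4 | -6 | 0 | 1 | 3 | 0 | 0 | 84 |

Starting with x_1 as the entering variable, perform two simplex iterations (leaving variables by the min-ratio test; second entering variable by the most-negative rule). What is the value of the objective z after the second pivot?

Ratio test on column x_1 — row 1: (28/3)/(1/3) = 28; row 2: 20/3 = 20/3; row 3: 19/4 = 19/4. Minimum is 19/4 at row 3 (s_3 leaves); pivot element 4.
Pivot on row 3; the Z-row RHS becomes 84 − (-4)·(19/4) = 103.
Next entering variable (most negative Z-row entry -4): x_2.
Ratio test on column x_2 — row 1: entry -1/6 ≤ 0; row 2: (23/4)/(3/2) = 23/6; row 3: (19/4)/(1/2) = 19/2. Minimum is 23/6 at row 2 (s_2 leaves); pivot element 3/2.
After the second pivot the Z-row RHS is 103 − (-4)·(23/6) = 355/3.

355/3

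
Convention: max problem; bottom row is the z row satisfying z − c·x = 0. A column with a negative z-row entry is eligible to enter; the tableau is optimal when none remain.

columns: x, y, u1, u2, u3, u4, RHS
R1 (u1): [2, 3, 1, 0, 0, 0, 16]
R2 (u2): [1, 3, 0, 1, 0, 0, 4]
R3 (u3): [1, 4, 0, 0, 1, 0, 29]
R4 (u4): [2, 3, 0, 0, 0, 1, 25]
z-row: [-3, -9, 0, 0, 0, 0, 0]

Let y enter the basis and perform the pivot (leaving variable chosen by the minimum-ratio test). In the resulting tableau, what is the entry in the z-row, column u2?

Ratio test on column y — row 1: 16/3 = 16/3; row 2: 4/3 = 4/3; row 3: 29/4 = 29/4; row 4: 25/3 = 25/3. Minimum is 4/3 at row 2 (u2 leaves); pivot element 3.
Divide row 2 by 3; eliminate column y from the other rows.
z-row update in column u2: 0 − (-9)·(1/3) = 3.

3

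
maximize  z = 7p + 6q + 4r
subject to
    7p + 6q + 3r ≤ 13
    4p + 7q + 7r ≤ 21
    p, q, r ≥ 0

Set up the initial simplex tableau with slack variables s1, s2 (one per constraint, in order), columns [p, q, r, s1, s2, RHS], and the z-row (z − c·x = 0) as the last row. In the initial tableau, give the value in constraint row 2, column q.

7

Constraint 2 has coefficient 7 on q.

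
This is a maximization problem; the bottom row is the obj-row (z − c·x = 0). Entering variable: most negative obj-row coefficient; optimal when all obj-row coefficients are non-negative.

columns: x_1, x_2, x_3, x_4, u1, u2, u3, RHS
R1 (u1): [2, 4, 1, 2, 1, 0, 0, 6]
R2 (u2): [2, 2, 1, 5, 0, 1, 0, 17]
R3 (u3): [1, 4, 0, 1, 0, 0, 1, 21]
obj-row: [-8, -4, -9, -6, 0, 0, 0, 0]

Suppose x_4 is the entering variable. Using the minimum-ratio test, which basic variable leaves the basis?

Column x_4 entries and ratios — u1: 6/2 = 3; u2: 17/5 = 17/5; u3: 21/1 = 21.
Smallest ratio is 3 in the row of u1, so u1 leaves.

u1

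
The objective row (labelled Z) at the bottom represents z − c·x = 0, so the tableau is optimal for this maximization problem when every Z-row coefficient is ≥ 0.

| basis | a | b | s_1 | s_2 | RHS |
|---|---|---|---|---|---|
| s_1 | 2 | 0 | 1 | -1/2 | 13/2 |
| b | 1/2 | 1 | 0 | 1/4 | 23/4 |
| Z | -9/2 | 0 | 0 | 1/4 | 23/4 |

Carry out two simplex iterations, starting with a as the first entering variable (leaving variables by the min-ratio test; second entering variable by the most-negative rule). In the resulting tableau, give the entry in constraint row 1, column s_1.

Ratio test on column a — row 1: (13/2)/2 = 13/4; row 2: (23/4)/(1/2) = 23/2. Minimum is 13/4 at row 1 (s_1 leaves); pivot element 2.
Divide row 1 by 2; eliminate column a from the other rows.
Second iteration: most negative Z-row entry is -7/8 in column s_2, so s_2 enters.
Ratio test on column s_2 — row 1: entry -1/4 ≤ 0; row 2: (33/8)/(3/8) = 11. Minimum is 11 at row 2 (b leaves); pivot element 3/8.
Divide row 2 by 3/8; eliminate column s_2 from the other rows.
After both pivots, the entry at constraint row 1, column s_1 is 1/3.

1/3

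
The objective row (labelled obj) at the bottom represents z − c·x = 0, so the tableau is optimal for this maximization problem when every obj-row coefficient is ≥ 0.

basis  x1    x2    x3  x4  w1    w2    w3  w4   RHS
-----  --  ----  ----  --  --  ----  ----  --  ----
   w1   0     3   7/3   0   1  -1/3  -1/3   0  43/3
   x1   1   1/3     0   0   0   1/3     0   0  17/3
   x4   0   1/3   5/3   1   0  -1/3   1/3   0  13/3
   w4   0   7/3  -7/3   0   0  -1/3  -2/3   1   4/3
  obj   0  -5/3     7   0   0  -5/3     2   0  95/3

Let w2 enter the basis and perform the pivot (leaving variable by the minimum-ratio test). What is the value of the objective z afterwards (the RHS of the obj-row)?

Ratio test on column w2 — row 1: entry -1/3 ≤ 0; row 2: (17/3)/(1/3) = 17; row 3: entry -1/3 ≤ 0; row 4: entry -1/3 ≤ 0. Minimum is 17 at row 2 (x1 leaves); pivot element 1/3.
Pivot on row 2; the obj-row RHS becomes 95/3 − (-5/3)·17 = 60.

60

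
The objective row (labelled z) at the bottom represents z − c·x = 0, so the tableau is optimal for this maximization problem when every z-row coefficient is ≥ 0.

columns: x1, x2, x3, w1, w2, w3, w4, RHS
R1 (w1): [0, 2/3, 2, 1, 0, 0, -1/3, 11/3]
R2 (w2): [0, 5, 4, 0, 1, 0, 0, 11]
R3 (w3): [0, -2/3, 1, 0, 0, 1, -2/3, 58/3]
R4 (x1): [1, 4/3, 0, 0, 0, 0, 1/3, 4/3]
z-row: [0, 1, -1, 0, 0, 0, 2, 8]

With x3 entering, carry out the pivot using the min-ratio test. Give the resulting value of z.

59/6

Ratio test on column x3 — row 1: (11/3)/2 = 11/6; row 2: 11/4 = 11/4; row 3: (58/3)/1 = 58/3; row 4: entry 0 ≤ 0. Minimum is 11/6 at row 1 (w1 leaves); pivot element 2.
Pivot on row 1; the z-row RHS becomes 8 − (-1)·(11/6) = 59/6.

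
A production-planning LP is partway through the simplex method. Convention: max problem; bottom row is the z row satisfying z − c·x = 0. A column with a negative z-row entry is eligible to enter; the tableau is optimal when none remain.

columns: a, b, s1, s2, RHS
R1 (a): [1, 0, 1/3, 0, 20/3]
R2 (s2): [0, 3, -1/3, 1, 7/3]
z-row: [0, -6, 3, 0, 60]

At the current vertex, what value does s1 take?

0

s1 is not in the basis, so in the current basic feasible solution s1 = 0.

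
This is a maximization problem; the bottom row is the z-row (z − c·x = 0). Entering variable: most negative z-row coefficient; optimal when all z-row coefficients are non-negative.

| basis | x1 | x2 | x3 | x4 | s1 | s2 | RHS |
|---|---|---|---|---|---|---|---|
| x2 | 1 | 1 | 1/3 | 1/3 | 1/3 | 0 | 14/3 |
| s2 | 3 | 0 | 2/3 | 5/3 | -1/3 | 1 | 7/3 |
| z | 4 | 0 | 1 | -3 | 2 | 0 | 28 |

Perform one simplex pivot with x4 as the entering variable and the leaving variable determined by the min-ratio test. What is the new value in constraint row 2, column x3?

Ratio test on column x4 — row 1: (14/3)/(1/3) = 14; row 2: (7/3)/(5/3) = 7/5. Minimum is 7/5 at row 2 (s2 leaves); pivot element 5/3.
Divide row 2 by 5/3; eliminate column x4 from the other rows.
In the new row 2, the x3 entry is the old entry divided by the pivot: (2/3)/(5/3) = 2/5.

2/5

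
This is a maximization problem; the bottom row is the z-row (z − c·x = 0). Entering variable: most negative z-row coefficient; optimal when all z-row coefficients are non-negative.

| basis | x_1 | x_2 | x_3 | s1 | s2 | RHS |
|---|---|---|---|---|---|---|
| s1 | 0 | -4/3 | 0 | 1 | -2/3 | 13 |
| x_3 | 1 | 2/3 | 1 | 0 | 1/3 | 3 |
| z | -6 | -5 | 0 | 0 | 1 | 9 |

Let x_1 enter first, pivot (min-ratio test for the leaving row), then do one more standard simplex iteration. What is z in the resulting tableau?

63/2

Ratio test on column x_1 — row 1: entry 0 ≤ 0; row 2: 3/1 = 3. Minimum is 3 at row 2 (x_3 leaves); pivot element 1.
Pivot on row 2; the z-row RHS becomes 9 − (-6)·3 = 27.
Next entering variable (most negative z-row entry -1): x_2.
Ratio test on column x_2 — row 1: entry -4/3 ≤ 0; row 2: 3/(2/3) = 9/2. Minimum is 9/2 at row 2 (x_1 leaves); pivot element 2/3.
After the second pivot the z-row RHS is 27 − (-1)·(9/2) = 63/2.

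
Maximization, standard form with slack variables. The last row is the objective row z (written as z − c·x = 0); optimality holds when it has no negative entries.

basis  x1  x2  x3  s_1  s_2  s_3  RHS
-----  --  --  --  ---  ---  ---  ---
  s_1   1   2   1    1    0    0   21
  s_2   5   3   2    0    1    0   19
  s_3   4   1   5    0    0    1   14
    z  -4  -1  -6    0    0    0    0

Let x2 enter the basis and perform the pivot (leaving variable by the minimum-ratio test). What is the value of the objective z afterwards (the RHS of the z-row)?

19/3

Ratio test on column x2 — row 1: 21/2 = 21/2; row 2: 19/3 = 19/3; row 3: 14/1 = 14. Minimum is 19/3 at row 2 (s_2 leaves); pivot element 3.
Pivot on row 2; the z-row RHS becomes 0 − (-1)·(19/3) = 19/3.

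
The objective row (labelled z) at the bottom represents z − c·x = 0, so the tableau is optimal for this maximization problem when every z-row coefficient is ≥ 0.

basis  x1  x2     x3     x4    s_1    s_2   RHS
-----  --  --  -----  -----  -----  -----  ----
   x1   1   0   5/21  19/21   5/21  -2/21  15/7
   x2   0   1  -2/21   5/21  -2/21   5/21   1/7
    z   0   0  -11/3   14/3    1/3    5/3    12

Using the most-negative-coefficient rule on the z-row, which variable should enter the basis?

Negative z-row entries: x3: -11/3.
The most negative is -11/3 in column x3, so x3 enters.

x3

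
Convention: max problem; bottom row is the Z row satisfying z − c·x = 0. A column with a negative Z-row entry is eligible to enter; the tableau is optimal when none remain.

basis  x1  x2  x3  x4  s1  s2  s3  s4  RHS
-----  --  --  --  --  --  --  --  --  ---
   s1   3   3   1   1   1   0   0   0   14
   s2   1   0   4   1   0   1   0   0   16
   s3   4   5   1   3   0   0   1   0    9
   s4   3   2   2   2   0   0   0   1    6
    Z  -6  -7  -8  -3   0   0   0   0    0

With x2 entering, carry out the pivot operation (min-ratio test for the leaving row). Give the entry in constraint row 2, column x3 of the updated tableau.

Ratio test on column x2 — row 1: 14/3 = 14/3; row 2: entry 0 ≤ 0; row 3: 9/5 = 9/5; row 4: 6/2 = 3. Minimum is 9/5 at row 3 (s3 leaves); pivot element 5.
Divide row 3 by 5; eliminate column x2 from the other rows.
Row 2 update in column x3: 4 − 0·(1/5) = 4.

4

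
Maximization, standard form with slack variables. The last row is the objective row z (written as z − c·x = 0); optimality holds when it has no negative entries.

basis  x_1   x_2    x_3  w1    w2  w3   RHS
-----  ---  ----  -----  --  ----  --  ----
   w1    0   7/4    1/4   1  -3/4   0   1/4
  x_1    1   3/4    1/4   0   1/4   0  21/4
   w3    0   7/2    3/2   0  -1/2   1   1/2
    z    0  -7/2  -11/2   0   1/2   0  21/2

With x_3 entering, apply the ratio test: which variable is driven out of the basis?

Column x_3 entries and ratios — w1: (1/4)/(1/4) = 1; x_1: (21/4)/(1/4) = 21; w3: (1/2)/(3/2) = 1/3.
Smallest ratio is 1/3 in the row of w3, so w3 leaves.

w3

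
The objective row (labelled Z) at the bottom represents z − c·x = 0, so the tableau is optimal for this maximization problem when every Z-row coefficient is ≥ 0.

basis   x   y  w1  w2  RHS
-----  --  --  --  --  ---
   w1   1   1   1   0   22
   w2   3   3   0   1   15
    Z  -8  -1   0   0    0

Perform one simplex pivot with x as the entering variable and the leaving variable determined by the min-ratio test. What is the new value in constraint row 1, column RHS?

17

Ratio test on column x — row 1: 22/1 = 22; row 2: 15/3 = 5. Minimum is 5 at row 2 (w2 leaves); pivot element 3.
Divide row 2 by 3; eliminate column x from the other rows.
Row 1 update in column RHS: 22 − 1·5 = 17.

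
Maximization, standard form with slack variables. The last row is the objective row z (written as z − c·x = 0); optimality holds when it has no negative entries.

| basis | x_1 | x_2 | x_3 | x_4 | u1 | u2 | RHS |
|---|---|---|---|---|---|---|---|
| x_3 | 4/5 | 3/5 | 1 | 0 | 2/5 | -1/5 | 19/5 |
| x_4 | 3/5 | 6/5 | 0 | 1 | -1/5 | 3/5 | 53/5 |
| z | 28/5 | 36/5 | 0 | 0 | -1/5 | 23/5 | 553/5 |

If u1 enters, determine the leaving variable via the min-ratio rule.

Column u1 entries and ratios — x_3: (19/5)/(2/5) = 19/2; x_4: -1/5 ≤ 0, skip.
Smallest ratio is 19/2 in the row of x_3, so x_3 leaves.

x_3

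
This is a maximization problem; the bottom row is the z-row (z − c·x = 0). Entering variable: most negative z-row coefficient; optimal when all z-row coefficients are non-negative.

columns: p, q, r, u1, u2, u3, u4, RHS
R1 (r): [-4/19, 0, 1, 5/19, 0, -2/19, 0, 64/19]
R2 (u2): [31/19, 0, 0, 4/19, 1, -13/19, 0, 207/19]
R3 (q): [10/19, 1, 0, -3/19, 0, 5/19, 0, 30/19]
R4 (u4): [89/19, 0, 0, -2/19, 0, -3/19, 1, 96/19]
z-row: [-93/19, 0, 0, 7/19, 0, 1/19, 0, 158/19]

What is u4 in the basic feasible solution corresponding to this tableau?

96/19

u4 is basic (row 4); its value is the RHS of that row, 96/19.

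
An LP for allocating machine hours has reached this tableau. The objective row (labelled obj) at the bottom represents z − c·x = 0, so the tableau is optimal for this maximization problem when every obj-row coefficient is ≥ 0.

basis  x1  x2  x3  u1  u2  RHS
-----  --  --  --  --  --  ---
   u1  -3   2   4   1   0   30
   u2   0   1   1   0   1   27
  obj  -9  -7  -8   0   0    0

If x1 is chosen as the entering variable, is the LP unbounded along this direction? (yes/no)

Every constraint-row entry in column x1 is ≤ 0, so increasing x1 is unbounded.

yes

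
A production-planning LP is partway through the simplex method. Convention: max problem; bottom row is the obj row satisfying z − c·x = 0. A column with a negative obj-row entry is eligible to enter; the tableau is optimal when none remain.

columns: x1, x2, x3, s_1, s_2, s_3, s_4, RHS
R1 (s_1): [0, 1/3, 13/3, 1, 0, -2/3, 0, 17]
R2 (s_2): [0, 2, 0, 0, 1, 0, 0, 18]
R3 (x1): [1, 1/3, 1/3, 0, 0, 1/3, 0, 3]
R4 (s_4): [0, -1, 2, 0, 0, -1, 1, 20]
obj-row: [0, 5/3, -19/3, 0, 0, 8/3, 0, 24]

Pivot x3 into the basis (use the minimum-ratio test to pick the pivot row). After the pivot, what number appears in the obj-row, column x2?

28/13

Ratio test on column x3 — row 1: 17/(13/3) = 51/13; row 2: entry 0 ≤ 0; row 3: 3/(1/3) = 9; row 4: 20/2 = 10. Minimum is 51/13 at row 1 (s_1 leaves); pivot element 13/3.
Divide row 1 by 13/3; eliminate column x3 from the other rows.
obj-row update in column x2: 5/3 − (-19/3)·(1/13) = 28/13.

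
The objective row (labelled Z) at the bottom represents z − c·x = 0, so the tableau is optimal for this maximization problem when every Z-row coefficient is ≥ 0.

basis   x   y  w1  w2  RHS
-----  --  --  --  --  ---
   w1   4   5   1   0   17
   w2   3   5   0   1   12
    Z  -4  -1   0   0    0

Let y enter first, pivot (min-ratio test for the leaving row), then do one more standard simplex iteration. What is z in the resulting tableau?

Ratio test on column y — row 1: 17/5 = 17/5; row 2: 12/5 = 12/5. Minimum is 12/5 at row 2 (w2 leaves); pivot element 5.
Pivot on row 2; the Z-row RHS becomes 0 − (-1)·(12/5) = 12/5.
Next entering variable (most negative Z-row entry -17/5): x.
Ratio test on column x — row 1: 5/1 = 5; row 2: (12/5)/(3/5) = 4. Minimum is 4 at row 2 (y leaves); pivot element 3/5.
After the second pivot the Z-row RHS is 12/5 − (-17/5)·4 = 16.

16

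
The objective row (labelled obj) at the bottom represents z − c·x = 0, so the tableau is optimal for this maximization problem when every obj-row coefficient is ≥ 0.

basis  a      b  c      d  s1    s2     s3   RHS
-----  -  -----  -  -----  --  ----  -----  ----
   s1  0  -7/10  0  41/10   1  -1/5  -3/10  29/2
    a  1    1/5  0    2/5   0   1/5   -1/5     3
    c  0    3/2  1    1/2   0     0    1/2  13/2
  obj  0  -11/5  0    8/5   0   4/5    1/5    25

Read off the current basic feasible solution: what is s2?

s2 is not in the basis, so in the current basic feasible solution s2 = 0.

0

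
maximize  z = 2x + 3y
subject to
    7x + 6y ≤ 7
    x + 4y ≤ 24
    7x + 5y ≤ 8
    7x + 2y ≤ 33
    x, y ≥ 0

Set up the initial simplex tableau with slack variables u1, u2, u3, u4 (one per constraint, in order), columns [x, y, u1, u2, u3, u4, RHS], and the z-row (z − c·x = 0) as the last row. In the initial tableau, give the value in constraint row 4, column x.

7

Constraint 4 has coefficient 7 on x.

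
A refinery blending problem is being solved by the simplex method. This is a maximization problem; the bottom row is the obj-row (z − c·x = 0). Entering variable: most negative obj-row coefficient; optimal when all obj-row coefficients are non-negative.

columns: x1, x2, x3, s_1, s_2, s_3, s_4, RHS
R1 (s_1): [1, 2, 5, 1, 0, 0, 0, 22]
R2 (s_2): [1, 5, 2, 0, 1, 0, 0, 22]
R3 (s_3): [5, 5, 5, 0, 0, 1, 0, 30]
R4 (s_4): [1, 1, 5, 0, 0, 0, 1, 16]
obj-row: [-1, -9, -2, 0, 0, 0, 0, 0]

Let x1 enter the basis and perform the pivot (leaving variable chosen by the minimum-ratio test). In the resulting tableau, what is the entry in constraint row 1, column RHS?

16

Ratio test on column x1 — row 1: 22/1 = 22; row 2: 22/1 = 22; row 3: 30/5 = 6; row 4: 16/1 = 16. Minimum is 6 at row 3 (s_3 leaves); pivot element 5.
Divide row 3 by 5; eliminate column x1 from the other rows.
Row 1 update in column RHS: 22 − 1·6 = 16.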